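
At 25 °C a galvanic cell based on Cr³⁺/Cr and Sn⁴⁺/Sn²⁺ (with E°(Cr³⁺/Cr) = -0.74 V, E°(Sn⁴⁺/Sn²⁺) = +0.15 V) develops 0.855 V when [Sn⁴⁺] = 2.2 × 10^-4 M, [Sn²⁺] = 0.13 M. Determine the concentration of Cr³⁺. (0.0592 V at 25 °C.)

0.0041 M

From the Nernst equation, log Q = n(E° − E)/0.0592 = 6(0.89 − 0.855)/0.0592 = 3.547, so Q = 3530.
With Q = [Cr³⁺]^2·[Sn²⁺]^3/[Sn⁴⁺]^3 and the known concentrations, [Cr³⁺]^2 in the numerator gives [Cr³⁺] = 0.0041 M.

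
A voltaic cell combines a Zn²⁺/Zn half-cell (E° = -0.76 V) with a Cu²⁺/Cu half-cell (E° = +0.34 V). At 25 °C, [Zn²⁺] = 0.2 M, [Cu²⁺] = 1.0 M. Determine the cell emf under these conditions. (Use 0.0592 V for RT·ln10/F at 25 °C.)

The Cu²⁺/Cu couple has the higher reduction potential and acts as the cathode, so E°_cell = +0.34 − (-0.76) = 1.10 V.
Balancing electrons gives n = 2; the reaction quotient is Q = [Zn²⁺]/[Cu²⁺] = 0.200.
At 25 °C, E = E° − (0.0592/n) log Q = 1.10 − (0.0592/2)(-0.699) = 1.100 + 0.021 = 1.121 V.

1.12 V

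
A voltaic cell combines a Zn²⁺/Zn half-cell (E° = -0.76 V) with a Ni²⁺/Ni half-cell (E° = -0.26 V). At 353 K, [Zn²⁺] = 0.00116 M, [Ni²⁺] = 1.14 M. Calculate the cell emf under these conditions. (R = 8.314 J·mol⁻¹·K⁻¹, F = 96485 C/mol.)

0.605 V

The Ni²⁺/Ni couple has the higher reduction potential and acts as the cathode, so E°_cell = -0.26 − (-0.76) = 0.50 V.
Balancing electrons gives n = 2; the reaction quotient is Q = [Zn²⁺]/[Ni²⁺] = 0.00102.
E = E° − (RT/nF) ln Q = 0.50 − (8.314×353)/(2×96485) × (-6.890) = 0.500 + 0.105 = 0.605 V.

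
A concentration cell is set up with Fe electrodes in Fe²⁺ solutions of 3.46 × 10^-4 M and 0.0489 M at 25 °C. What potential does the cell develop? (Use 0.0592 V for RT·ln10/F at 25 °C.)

0.064 V

Both half-cells are Fe²⁺/Fe, so E°_cell = 0. The concentrated side is the cathode; the cell reaction moves Fe²⁺ from high to low concentration with n = 2.
Q = [Fe²⁺]_dilute/[Fe²⁺]_conc = 3.46 × 10^-4/0.0489 = 0.00708.
E = 0 − (0.0592/2) log Q = −(0.0592/2)(-2.150) = 0.0636 V.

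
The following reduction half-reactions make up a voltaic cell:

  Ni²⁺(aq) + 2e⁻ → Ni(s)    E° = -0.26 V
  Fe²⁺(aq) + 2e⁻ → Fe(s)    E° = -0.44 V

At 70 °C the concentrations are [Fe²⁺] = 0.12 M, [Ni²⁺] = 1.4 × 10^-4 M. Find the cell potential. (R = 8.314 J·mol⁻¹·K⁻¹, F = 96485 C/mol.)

0.080 V

The Ni²⁺/Ni couple has the higher reduction potential and acts as the cathode, so E°_cell = -0.26 − (-0.44) = 0.18 V.
Balancing electrons gives n = 2; the reaction quotient is Q = [Fe²⁺]/[Ni²⁺] = 857.
E = E° − (RT/nF) ln Q = 0.18 − (8.314×343)/(2×96485) × (6.754) = 0.180 − 0.100 = 0.080 V.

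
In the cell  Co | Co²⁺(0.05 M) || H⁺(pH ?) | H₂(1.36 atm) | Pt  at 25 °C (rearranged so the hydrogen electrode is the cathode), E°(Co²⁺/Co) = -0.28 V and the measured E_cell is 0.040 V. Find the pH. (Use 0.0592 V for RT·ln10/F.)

pH = 4.64

E°_cell = 0.28 V and n = 2.
log Q = n(E° − E)/0.0592 = 2×(0.28 − 0.040)/0.0592 = 8.108.
With Q = [Co²⁺]·P(H₂) / [H⁺]^2, solving for [H⁺] gives log[H⁺] = -4.638, so pH = 4.64.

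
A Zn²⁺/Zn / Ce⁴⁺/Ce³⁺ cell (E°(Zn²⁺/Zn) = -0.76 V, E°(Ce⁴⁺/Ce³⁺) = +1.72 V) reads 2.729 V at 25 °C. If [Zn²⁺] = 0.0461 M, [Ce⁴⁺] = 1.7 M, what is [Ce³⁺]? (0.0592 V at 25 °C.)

From the Nernst equation, log Q = n(E° − E)/0.0592 = 2(2.48 − 2.729)/0.0592 = -8.412, so Q = 3.87 × 10^-9.
With Q = [Zn²⁺]·[Ce³⁺]^2/[Ce⁴⁺]^2 and the known concentrations, [Ce³⁺]^2 in the numerator gives [Ce³⁺] = 4.9 × 10^-4 M.

4.9 × 10^-4 M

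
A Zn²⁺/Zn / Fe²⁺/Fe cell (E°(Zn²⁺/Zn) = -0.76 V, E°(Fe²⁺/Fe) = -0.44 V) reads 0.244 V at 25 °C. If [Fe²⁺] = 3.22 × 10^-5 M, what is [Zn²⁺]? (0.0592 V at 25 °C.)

0.012 M

From the Nernst equation, log Q = n(E° − E)/0.0592 = 2(0.32 − 0.244)/0.0592 = 2.568, so Q = 369.
With Q = [Zn²⁺]/[Fe²⁺] and the known concentrations, [Zn²⁺] in the numerator gives [Zn²⁺] = 0.012 M.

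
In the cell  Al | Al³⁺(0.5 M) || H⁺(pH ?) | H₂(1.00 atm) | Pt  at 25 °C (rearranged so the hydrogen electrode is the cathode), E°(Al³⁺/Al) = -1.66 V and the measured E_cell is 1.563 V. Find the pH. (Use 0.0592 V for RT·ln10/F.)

pH = 1.74

E°_cell = 1.66 V and n = 6.
log Q = n(E° − E)/0.0592 = 6×(1.66 − 1.563)/0.0592 = 9.831.
With Q = [Al³⁺]^2·P(H₂)^3 / [H⁺]^6, solving for [H⁺] gives log[H⁺] = -1.739, so pH = 1.74.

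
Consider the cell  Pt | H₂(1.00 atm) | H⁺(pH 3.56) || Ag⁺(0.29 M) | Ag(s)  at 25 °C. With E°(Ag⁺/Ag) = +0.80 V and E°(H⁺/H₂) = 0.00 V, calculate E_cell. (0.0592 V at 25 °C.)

The Ag⁺/Ag couple is the cathode, so E°_cell = 0.80 V; n = 2.
[H⁺] = 10^(−3.56) = 2.8 × 10^-4 M, and Q = [H⁺]^2 / ([Ag⁺]^2·P(H₂)) = 9.02 × 10^-7.
E = E° − (0.0592/2) log Q = 0.80 − (0.0592/2)(-6.045) = 0.979 V.

0.98 V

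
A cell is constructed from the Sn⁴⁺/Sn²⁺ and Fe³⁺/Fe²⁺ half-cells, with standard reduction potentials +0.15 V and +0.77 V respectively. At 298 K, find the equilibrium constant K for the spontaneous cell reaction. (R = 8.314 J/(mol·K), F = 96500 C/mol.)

E°_cell = +0.77 − (+0.15) = 0.62 V, with n = 2 electrons transferred.
At equilibrium E = 0, so the Nernst equation gives ln K = nFE°/RT = (2)(96500)(0.62)/((8.314)(298)) = 48.30.
K = e^48.30 = 9.4 × 10^20.

9.4 × 10^20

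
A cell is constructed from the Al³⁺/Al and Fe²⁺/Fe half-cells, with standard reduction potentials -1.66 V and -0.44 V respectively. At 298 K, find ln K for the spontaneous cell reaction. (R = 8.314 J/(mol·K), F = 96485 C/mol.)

E°_cell = -0.44 − (-1.66) = 1.22 V, with n = 6 electrons transferred.
At equilibrium E = 0, so the Nernst equation gives ln K = nFE°/RT = (6)(96485)(1.22)/((8.314)(298)) = 285.07.

ln K = 285.1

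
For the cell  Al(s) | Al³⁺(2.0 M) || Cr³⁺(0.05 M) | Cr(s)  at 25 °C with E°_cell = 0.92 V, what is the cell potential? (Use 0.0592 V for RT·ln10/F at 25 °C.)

Balancing electrons gives n = 3; the reaction quotient is Q = [Al³⁺]/[Cr³⁺] = 40.0.
At 25 °C, E = E° − (0.0592/n) log Q = 0.92 − (0.0592/3)(1.602) = 0.920 − 0.032 = 0.888 V.

0.888 V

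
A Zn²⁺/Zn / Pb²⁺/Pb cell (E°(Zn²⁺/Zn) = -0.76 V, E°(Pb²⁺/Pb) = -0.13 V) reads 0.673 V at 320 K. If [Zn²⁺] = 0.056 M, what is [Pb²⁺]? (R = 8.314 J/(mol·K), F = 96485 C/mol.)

1.3 M

From the Nernst equation, ln Q = nF(E° − E)/RT = 2×96485×(0.63 − 0.673)/(8.314×320) = -3.119, so Q = 0.0442.
With Q = [Zn²⁺]/[Pb²⁺] and the known concentrations, [Pb²⁺] in the denominator gives [Pb²⁺] = 1.3 M.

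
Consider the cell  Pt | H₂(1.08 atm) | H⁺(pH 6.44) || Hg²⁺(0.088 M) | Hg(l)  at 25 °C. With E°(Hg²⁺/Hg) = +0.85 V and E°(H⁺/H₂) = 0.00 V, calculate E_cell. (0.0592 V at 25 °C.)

1.20 V

The Hg²⁺/Hg couple is the cathode, so E°_cell = 0.85 V; n = 2.
[H⁺] = 10^(−6.44) = 3.6 × 10^-7 M, and Q = [H⁺]^2 / ([Hg²⁺]·P(H₂)) = 1.39 × 10^-12.
E = E° − (0.0592/2) log Q = 0.85 − (0.0592/2)(-11.858) = 1.201 V.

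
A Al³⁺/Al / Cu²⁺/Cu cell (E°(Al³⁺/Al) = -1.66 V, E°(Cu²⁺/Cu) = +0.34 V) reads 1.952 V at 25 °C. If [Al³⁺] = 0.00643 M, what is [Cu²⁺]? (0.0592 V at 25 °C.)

From the Nernst equation, log Q = n(E° − E)/0.0592 = 6(2.00 − 1.952)/0.0592 = 4.865, so Q = 7.33 × 10^4.
With Q = [Al³⁺]^2/[Cu²⁺]^3 and the known concentrations, [Cu²⁺]^3 in the denominator gives [Cu²⁺] = 8.3 × 10^-4 M.

8.3 × 10^-4 M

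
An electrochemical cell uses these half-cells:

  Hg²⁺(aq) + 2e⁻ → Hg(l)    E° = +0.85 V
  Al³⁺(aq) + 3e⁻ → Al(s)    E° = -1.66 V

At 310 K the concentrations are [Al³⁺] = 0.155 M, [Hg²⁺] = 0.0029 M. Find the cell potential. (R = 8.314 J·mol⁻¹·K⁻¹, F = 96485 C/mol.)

The Hg²⁺/Hg couple has the higher reduction potential and acts as the cathode, so E°_cell = +0.85 − (-1.66) = 2.51 V.
Balancing electrons gives n = 6; the reaction quotient is Q = [Al³⁺]^2/[Hg²⁺]^3 = 9.85 × 10^5.
E = E° − (RT/nF) ln Q = 2.51 − (8.314×310)/(6×96485) × (13.800) = 2.510 − 0.061 = 2.449 V.

2.45 V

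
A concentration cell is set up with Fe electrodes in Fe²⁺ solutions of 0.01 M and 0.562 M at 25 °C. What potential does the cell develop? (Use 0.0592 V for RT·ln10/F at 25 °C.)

Both half-cells are Fe²⁺/Fe, so E°_cell = 0. The concentrated side is the cathode; the cell reaction moves Fe²⁺ from high to low concentration with n = 2.
Q = [Fe²⁺]_dilute/[Fe²⁺]_conc = 0.01/0.562 = 0.0178.
E = 0 − (0.0592/2) log Q = −(0.0592/2)(-1.750) = 0.0518 V.

0.052 V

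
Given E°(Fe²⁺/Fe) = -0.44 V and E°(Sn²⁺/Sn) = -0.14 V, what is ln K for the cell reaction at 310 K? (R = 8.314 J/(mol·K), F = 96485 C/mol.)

ln K = 22.5

E°_cell = -0.14 − (-0.44) = 0.30 V, with n = 2 electrons transferred.
At equilibrium E = 0, so the Nernst equation gives ln K = nFE°/RT = (2)(96485)(0.30)/((8.314)(310)) = 22.46.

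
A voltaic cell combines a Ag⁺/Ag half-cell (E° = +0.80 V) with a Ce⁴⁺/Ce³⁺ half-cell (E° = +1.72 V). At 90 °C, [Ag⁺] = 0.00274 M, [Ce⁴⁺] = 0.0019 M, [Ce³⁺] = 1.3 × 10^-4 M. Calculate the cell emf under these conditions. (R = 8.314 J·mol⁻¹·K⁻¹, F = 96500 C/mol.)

The Ce⁴⁺/Ce³⁺ couple has the higher reduction potential and acts as the cathode, so E°_cell = +1.72 − (+0.80) = 0.92 V.
Balancing electrons gives n = 1; the reaction quotient is Q = [Ag⁺]·[Ce³⁺]/[Ce⁴⁺] = 1.87 × 10^-4.
E = E° − (RT/nF) ln Q = 0.92 − (8.314×363)/(1×96500) × (-8.582) = 0.920 + 0.268 = 1.188 V.

1.19 V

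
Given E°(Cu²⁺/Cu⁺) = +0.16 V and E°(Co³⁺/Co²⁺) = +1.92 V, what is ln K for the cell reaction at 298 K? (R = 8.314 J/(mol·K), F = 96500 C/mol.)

E°_cell = +1.92 − (+0.16) = 1.76 V, with n = 1 electron transferred.
At equilibrium E = 0, so the Nernst equation gives ln K = nFE°/RT = (1)(96500)(1.76)/((8.314)(298)) = 68.55.

ln K = 68.6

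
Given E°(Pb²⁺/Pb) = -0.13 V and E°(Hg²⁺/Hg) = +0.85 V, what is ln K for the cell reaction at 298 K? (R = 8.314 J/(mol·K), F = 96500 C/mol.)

ln K = 76.3

E°_cell = +0.85 − (-0.13) = 0.98 V, with n = 2 electrons transferred.
At equilibrium E = 0, so the Nernst equation gives ln K = nFE°/RT = (2)(96500)(0.98)/((8.314)(298)) = 76.34.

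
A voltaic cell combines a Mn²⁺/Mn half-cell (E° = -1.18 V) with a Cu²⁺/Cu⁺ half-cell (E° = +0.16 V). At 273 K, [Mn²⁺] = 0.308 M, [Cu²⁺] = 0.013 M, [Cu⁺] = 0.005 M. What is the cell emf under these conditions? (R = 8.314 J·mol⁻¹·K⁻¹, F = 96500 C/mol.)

1.38 V

The Cu²⁺/Cu⁺ couple has the higher reduction potential and acts as the cathode, so E°_cell = +0.16 − (-1.18) = 1.34 V.
Balancing electrons gives n = 2; the reaction quotient is Q = [Mn²⁺]·[Cu⁺]^2/[Cu²⁺]^2 = 0.0456.
E = E° − (RT/nF) ln Q = 1.34 − (8.314×273)/(2×96500) × (-3.089) = 1.340 + 0.036 = 1.376 V.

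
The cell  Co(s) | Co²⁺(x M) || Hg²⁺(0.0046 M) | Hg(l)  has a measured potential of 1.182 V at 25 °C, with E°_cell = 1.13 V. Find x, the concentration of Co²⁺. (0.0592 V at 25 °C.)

From the Nernst equation, log Q = n(E° − E)/0.0592 = 2(1.13 − 1.182)/0.0592 = -1.757, so Q = 0.0175.
With Q = [Co²⁺]/[Hg²⁺] and the known concentrations, [Co²⁺] in the numerator gives [Co²⁺] = 8.1 × 10^-5 M.

8.1 × 10^-5 M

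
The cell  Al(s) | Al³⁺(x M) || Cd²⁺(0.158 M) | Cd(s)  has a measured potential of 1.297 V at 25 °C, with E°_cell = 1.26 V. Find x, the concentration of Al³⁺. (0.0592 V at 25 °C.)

From the Nernst equation, log Q = n(E° − E)/0.0592 = 6(1.26 − 1.297)/0.0592 = -3.750, so Q = 1.78 × 10^-4.
With Q = [Al³⁺]^2/[Cd²⁺]^3 and the known concentrations, [Al³⁺]^2 in the numerator gives [Al³⁺] = 8.4 × 10^-4 M.

8.4 × 10^-4 M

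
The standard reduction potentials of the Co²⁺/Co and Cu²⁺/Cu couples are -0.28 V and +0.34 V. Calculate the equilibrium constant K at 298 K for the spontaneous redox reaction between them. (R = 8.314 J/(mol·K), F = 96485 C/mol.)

9.4 × 10^20

E°_cell = +0.34 − (-0.28) = 0.62 V, with n = 2 electrons transferred.
At equilibrium E = 0, so the Nernst equation gives ln K = nFE°/RT = (2)(96485)(0.62)/((8.314)(298)) = 48.29.
K = e^48.29 = 9.4 × 10^20.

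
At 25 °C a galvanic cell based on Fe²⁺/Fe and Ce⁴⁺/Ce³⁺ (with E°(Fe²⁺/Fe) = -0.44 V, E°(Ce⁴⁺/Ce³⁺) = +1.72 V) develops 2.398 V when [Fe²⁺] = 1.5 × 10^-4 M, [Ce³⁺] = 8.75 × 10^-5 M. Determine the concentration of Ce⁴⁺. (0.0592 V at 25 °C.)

From the Nernst equation, log Q = n(E° − E)/0.0592 = 2(2.16 − 2.398)/0.0592 = -8.041, so Q = 9.11 × 10^-9.
With Q = [Fe²⁺]·[Ce³⁺]^2/[Ce⁴⁺]^2 and the known concentrations, [Ce⁴⁺]^2 in the denominator gives [Ce⁴⁺] = 0.011 M.

0.011 M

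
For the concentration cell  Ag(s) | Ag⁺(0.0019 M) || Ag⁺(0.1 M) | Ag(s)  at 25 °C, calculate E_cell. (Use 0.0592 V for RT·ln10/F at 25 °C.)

0.10 V

Both half-cells are Ag⁺/Ag, so E°_cell = 0. The concentrated side is the cathode; the cell reaction moves Ag⁺ from high to low concentration with n = 1.
Q = [Ag⁺]_dilute/[Ag⁺]_conc = 0.0019/0.1 = 0.0190.
E = 0 − (0.0592/1) log Q = −(0.0592/1)(-1.721) = 0.1019 V.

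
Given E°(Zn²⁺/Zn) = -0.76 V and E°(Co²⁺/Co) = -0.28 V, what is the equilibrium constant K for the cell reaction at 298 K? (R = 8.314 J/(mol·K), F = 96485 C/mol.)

E°_cell = -0.28 − (-0.76) = 0.48 V, with n = 2 electrons transferred.
At equilibrium E = 0, so the Nernst equation gives ln K = nFE°/RT = (2)(96485)(0.48)/((8.314)(298)) = 37.39.
K = e^37.39 = 1.7 × 10^16.

1.7 × 10^16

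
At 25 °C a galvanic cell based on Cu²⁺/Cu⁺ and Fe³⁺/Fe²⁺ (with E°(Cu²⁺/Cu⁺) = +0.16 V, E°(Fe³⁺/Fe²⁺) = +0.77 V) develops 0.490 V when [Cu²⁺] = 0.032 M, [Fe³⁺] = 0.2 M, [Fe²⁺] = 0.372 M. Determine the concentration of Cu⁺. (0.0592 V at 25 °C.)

5.6 × 10^-4 M

From the Nernst equation, log Q = n(E° − E)/0.0592 = 1(0.61 − 0.490)/0.0592 = 2.027, so Q = 106.
With Q = [Cu²⁺]·[Fe²⁺]/([Cu⁺]·[Fe³⁺]) and the known concentrations, [Cu⁺] in the denominator gives [Cu⁺] = 5.6 × 10^-4 M.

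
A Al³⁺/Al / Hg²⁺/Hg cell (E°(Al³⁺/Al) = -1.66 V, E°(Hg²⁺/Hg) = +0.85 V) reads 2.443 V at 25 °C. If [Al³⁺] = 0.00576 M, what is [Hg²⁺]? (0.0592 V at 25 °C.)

1.8 × 10^-4 M

From the Nernst equation, log Q = n(E° − E)/0.0592 = 6(2.51 − 2.443)/0.0592 = 6.791, so Q = 6.17 × 10^6.
With Q = [Al³⁺]^2/[Hg²⁺]^3 and the known concentrations, [Hg²⁺]^3 in the denominator gives [Hg²⁺] = 1.8 × 10^-4 M.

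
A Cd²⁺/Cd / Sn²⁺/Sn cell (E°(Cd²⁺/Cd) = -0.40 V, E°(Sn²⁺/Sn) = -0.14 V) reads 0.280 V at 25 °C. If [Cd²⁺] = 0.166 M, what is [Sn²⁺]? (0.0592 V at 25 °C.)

From the Nernst equation, log Q = n(E° − E)/0.0592 = 2(0.26 − 0.280)/0.0592 = -0.676, so Q = 0.211.
With Q = [Cd²⁺]/[Sn²⁺] and the known concentrations, [Sn²⁺] in the denominator gives [Sn²⁺] = 0.79 M.

0.79 M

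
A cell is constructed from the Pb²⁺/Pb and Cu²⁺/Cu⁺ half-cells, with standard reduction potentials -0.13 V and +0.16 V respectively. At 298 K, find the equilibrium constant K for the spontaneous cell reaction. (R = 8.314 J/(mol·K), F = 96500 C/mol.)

6.5 × 10^9

E°_cell = +0.16 − (-0.13) = 0.29 V, with n = 2 electrons transferred.
At equilibrium E = 0, so the Nernst equation gives ln K = nFE°/RT = (2)(96500)(0.29)/((8.314)(298)) = 22.59.
K = e^22.59 = 6.5 × 10^9.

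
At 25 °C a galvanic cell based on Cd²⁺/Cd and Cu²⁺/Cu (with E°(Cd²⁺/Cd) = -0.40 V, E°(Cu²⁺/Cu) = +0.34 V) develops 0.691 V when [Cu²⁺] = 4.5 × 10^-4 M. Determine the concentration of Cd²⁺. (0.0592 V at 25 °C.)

0.02 M

From the Nernst equation, log Q = n(E° − E)/0.0592 = 2(0.74 − 0.691)/0.0592 = 1.655, so Q = 45.2.
With Q = [Cd²⁺]/[Cu²⁺] and the known concentrations, [Cd²⁺] in the numerator gives [Cd²⁺] = 0.02 M.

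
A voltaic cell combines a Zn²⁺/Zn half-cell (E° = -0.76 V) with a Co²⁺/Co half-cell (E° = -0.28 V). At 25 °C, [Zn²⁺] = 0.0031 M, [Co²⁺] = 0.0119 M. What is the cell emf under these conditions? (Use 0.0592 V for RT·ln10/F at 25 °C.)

The Co²⁺/Co couple has the higher reduction potential and acts as the cathode, so E°_cell = -0.28 − (-0.76) = 0.48 V.
Balancing electrons gives n = 2; the reaction quotient is Q = [Zn²⁺]/[Co²⁺] = 0.261.
At 25 °C, E = E° − (0.0592/n) log Q = 0.48 − (0.0592/2)(-0.584) = 0.480 + 0.017 = 0.497 V.

0.497 V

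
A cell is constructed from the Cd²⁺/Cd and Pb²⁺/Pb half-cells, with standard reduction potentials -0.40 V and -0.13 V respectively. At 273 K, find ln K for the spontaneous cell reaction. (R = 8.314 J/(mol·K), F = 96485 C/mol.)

ln K = 23.0

E°_cell = -0.13 − (-0.40) = 0.27 V, with n = 2 electrons transferred.
At equilibrium E = 0, so the Nernst equation gives ln K = nFE°/RT = (2)(96485)(0.27)/((8.314)(273)) = 22.96.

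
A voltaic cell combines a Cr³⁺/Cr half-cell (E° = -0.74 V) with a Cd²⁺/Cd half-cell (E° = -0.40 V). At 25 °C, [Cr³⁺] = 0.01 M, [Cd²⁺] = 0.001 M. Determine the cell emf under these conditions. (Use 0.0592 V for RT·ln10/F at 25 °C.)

The Cd²⁺/Cd couple has the higher reduction potential and acts as the cathode, so E°_cell = -0.40 − (-0.74) = 0.34 V.
Balancing electrons gives n = 6; the reaction quotient is Q = [Cr³⁺]^2/[Cd²⁺]^3 = 1 × 10^5.
At 25 °C, E = E° − (0.0592/n) log Q = 0.34 − (0.0592/6)(5.000) = 0.340 − 0.049 = 0.291 V.

0.291 V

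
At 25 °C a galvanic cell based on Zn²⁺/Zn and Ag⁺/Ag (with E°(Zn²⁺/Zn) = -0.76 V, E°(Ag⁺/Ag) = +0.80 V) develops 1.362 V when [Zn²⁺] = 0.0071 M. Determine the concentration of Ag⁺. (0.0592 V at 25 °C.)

From the Nernst equation, log Q = n(E° − E)/0.0592 = 2(1.56 − 1.362)/0.0592 = 6.689, so Q = 4.89 × 10^6.
With Q = [Zn²⁺]/[Ag⁺]^2 and the known concentrations, [Ag⁺]^2 in the denominator gives [Ag⁺] = 3.8 × 10^-5 M.

3.8 × 10^-5 M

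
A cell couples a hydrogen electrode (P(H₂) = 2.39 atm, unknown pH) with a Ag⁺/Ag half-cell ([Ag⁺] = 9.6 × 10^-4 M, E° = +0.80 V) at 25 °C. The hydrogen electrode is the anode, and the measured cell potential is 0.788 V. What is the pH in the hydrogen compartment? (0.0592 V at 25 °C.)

pH = 2.63

E°_cell = 0.80 V and n = 2.
log Q = n(E° − E)/0.0592 = 2×(0.80 − 0.788)/0.0592 = 0.405.
With Q = [H⁺]^2 / ([Ag⁺]^2·P(H₂)), solving for [H⁺] gives log[H⁺] = -2.626, so pH = 2.63.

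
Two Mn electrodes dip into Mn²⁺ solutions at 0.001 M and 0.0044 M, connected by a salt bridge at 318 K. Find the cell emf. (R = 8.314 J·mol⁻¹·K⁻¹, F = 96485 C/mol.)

0.020 V

Both half-cells are Mn²⁺/Mn, so E°_cell = 0. The concentrated side is the cathode; the cell reaction moves Mn²⁺ from high to low concentration with n = 2.
Q = [Mn²⁺]_dilute/[Mn²⁺]_conc = 0.001/0.0044 = 0.227.
E = 0 − (RT/nF) ln Q = −((8.314×318)/(2×96485))(-1.482) = 0.0203 V.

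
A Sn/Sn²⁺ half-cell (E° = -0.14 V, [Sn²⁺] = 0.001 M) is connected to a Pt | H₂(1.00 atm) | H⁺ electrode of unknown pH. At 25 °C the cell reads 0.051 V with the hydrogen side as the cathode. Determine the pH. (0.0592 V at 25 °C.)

pH = 3.00

E°_cell = 0.14 V and n = 2.
log Q = n(E° − E)/0.0592 = 2×(0.14 − 0.051)/0.0592 = 3.007.
With Q = [Sn²⁺]·P(H₂) / [H⁺]^2, solving for [H⁺] gives log[H⁺] = -3.003, so pH = 3.00.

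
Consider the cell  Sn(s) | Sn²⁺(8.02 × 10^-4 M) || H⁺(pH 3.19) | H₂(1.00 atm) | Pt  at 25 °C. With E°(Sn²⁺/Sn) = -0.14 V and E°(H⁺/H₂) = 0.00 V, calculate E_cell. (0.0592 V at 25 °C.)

0.043 V

The hydrogen couple is the cathode, so E°_cell = 0.14 V; n = 2.
[H⁺] = 10^(−3.19) = 6.5 × 10^-4 M, and Q = [Sn²⁺]·P(H₂) / [H⁺]^2 = 1920.
E = E° − (0.0592/2) log Q = 0.14 − (0.0592/2)(3.284) = 0.043 V.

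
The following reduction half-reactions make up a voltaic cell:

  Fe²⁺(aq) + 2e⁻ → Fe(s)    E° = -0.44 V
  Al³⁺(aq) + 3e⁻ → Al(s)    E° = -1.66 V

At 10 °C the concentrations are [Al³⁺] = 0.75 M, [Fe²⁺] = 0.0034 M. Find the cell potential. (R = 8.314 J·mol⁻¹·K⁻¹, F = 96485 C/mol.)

The Fe²⁺/Fe couple has the higher reduction potential and acts as the cathode, so E°_cell = -0.44 − (-1.66) = 1.22 V.
Balancing electrons gives n = 6; the reaction quotient is Q = [Al³⁺]^2/[Fe²⁺]^3 = 1.43 × 10^7.
E = E° − (RT/nF) ln Q = 1.22 − (8.314×283)/(6×96485) × (16.477) = 1.220 − 0.067 = 1.153 V.

1.15 V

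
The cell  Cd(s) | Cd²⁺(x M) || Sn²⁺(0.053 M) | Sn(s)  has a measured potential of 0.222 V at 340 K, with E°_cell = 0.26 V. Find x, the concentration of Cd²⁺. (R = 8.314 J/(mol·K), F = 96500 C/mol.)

From the Nernst equation, ln Q = nF(E° − E)/RT = 2×96500×(0.26 − 0.222)/(8.314×340) = 2.594, so Q = 13.4.
With Q = [Cd²⁺]/[Sn²⁺] and the known concentrations, [Cd²⁺] in the numerator gives [Cd²⁺] = 0.71 M.

0.71 M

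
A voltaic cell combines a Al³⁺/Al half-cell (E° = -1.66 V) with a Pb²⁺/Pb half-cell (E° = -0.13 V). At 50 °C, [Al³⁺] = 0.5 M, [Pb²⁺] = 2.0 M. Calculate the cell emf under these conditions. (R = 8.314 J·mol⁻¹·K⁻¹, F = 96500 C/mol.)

The Pb²⁺/Pb couple has the higher reduction potential and acts as the cathode, so E°_cell = -0.13 − (-1.66) = 1.53 V.
Balancing electrons gives n = 6; the reaction quotient is Q = [Al³⁺]^2/[Pb²⁺]^3 = 0.0312.
E = E° − (RT/nF) ln Q = 1.53 − (8.314×323)/(6×96500) × (-3.466) = 1.530 + 0.016 = 1.546 V.

1.55 V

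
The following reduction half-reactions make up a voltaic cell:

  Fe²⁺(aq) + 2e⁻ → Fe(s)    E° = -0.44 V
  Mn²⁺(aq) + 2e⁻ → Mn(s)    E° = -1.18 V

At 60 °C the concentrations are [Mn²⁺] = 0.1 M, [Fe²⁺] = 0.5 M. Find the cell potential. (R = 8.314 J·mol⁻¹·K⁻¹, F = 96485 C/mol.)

The Fe²⁺/Fe couple has the higher reduction potential and acts as the cathode, so E°_cell = -0.44 − (-1.18) = 0.74 V.
Balancing electrons gives n = 2; the reaction quotient is Q = [Mn²⁺]/[Fe²⁺] = 0.200.
E = E° − (RT/nF) ln Q = 0.74 − (8.314×333)/(2×96485) × (-1.609) = 0.740 + 0.023 = 0.763 V.

0.763 V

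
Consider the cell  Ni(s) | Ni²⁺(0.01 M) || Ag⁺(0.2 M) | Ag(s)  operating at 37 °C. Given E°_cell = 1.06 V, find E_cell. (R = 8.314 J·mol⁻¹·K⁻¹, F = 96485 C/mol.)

1.08 V

Balancing electrons gives n = 2; the reaction quotient is Q = [Ni²⁺]/[Ag⁺]^2 = 0.250.
E = E° − (RT/nF) ln Q = 1.06 − (8.314×310)/(2×96485) × (-1.386) = 1.060 + 0.019 = 1.079 V.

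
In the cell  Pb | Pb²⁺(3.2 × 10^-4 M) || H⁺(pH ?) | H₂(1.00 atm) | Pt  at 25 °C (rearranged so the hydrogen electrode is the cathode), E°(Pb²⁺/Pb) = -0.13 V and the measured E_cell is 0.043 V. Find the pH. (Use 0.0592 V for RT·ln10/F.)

E°_cell = 0.13 V and n = 2.
log Q = n(E° − E)/0.0592 = 2×(0.13 − 0.043)/0.0592 = 2.939.
With Q = [Pb²⁺]·P(H₂) / [H⁺]^2, solving for [H⁺] gives log[H⁺] = -3.217, so pH = 3.22.

pH = 3.22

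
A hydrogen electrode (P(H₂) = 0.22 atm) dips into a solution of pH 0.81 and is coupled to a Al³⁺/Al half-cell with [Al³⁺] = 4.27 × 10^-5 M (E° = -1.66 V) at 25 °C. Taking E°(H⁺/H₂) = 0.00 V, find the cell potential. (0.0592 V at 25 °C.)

The hydrogen couple is the cathode, so E°_cell = 1.66 V; n = 6.
[H⁺] = 10^(−0.81) = 0.15 M, and Q = [Al³⁺]^2·P(H₂)^3 / [H⁺]^6 = 1.41 × 10^-6.
E = E° − (0.0592/6) log Q = 1.66 − (0.0592/6)(-5.852) = 1.718 V.

1.72 V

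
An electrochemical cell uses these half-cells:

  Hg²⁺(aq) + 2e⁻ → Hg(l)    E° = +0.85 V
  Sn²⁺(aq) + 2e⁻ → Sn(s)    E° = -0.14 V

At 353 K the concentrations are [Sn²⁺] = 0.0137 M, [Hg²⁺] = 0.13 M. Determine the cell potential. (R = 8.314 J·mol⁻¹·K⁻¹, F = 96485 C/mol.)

The Hg²⁺/Hg couple has the higher reduction potential and acts as the cathode, so E°_cell = +0.85 − (-0.14) = 0.99 V.
Balancing electrons gives n = 2; the reaction quotient is Q = [Sn²⁺]/[Hg²⁺] = 0.105.
E = E° − (RT/nF) ln Q = 0.99 − (8.314×353)/(2×96485) × (-2.250) = 0.990 + 0.034 = 1.024 V.

1.02 V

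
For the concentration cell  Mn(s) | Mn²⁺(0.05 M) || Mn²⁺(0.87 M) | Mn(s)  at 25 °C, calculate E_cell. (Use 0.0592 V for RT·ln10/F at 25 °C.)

Both half-cells are Mn²⁺/Mn, so E°_cell = 0. The concentrated side is the cathode; the cell reaction moves Mn²⁺ from high to low concentration with n = 2.
Q = [Mn²⁺]_dilute/[Mn²⁺]_conc = 0.05/0.87 = 0.0575.
E = 0 − (0.0592/2) log Q = −(0.0592/2)(-1.241) = 0.0367 V.

0.037 V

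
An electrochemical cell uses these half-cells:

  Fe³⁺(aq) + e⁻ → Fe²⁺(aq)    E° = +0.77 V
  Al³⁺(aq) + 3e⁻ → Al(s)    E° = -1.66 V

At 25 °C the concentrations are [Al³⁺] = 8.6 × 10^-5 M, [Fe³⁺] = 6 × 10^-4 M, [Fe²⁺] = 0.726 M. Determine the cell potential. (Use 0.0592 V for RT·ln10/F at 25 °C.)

The Fe³⁺/Fe²⁺ couple has the higher reduction potential and acts as the cathode, so E°_cell = +0.77 − (-1.66) = 2.43 V.
Balancing electrons gives n = 3; the reaction quotient is Q = [Al³⁺]·[Fe²⁺]^3/[Fe³⁺]^3 = 1.52 × 10^5.
At 25 °C, E = E° − (0.0592/n) log Q = 2.43 − (0.0592/3)(5.183) = 2.430 − 0.102 = 2.328 V.

2.33 V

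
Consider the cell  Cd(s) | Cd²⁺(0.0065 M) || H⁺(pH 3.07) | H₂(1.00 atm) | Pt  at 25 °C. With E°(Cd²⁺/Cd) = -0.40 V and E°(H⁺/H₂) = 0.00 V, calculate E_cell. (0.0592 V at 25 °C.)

0.28 V

The hydrogen couple is the cathode, so E°_cell = 0.40 V; n = 2.
[H⁺] = 10^(−3.07) = 8.5 × 10^-4 M, and Q = [Cd²⁺]·P(H₂) / [H⁺]^2 = 8970.
E = E° − (0.0592/2) log Q = 0.40 − (0.0592/2)(3.953) = 0.283 V.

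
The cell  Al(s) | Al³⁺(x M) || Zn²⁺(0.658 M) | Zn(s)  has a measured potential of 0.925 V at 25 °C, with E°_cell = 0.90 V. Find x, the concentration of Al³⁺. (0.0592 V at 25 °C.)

From the Nernst equation, log Q = n(E° − E)/0.0592 = 6(0.90 − 0.925)/0.0592 = -2.534, so Q = 0.00293.
With Q = [Al³⁺]^2/[Zn²⁺]^3 and the known concentrations, [Al³⁺]^2 in the numerator gives [Al³⁺] = 0.029 M.

0.029 M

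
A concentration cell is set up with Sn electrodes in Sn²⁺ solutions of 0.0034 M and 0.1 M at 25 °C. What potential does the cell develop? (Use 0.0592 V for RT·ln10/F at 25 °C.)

0.043 V

Both half-cells are Sn²⁺/Sn, so E°_cell = 0. The concentrated side is the cathode; the cell reaction moves Sn²⁺ from high to low concentration with n = 2.
Q = [Sn²⁺]_dilute/[Sn²⁺]_conc = 0.0034/0.1 = 0.0340.
E = 0 − (0.0592/2) log Q = −(0.0592/2)(-1.469) = 0.0435 V.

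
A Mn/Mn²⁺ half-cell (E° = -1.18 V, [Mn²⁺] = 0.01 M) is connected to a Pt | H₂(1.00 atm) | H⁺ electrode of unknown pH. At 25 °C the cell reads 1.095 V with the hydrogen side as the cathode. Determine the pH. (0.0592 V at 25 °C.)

E°_cell = 1.18 V and n = 2.
log Q = n(E° − E)/0.0592 = 2×(1.18 − 1.095)/0.0592 = 2.872.
With Q = [Mn²⁺]·P(H₂) / [H⁺]^2, solving for [H⁺] gives log[H⁺] = -2.436, so pH = 2.44.

pH = 2.44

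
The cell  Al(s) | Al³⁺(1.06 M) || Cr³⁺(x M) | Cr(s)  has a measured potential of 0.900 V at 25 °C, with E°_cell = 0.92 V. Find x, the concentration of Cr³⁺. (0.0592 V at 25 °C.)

From the Nernst equation, log Q = n(E° − E)/0.0592 = 3(0.92 − 0.900)/0.0592 = 1.014, so Q = 10.3.
With Q = [Al³⁺]/[Cr³⁺] and the known concentrations, [Cr³⁺] in the denominator gives [Cr³⁺] = 0.1 M.

0.1 M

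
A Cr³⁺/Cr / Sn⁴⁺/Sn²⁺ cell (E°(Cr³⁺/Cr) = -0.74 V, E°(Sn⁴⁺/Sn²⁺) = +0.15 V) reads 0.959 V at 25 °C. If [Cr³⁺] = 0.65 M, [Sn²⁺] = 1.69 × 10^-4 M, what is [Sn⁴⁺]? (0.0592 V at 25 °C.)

From the Nernst equation, log Q = n(E° − E)/0.0592 = 6(0.89 − 0.959)/0.0592 = -6.993, so Q = 1.02 × 10^-7.
With Q = [Cr³⁺]^2·[Sn²⁺]^3/[Sn⁴⁺]^3 and the known concentrations, [Sn⁴⁺]^3 in the denominator gives [Sn⁴⁺] = 0.027 M.

0.027 M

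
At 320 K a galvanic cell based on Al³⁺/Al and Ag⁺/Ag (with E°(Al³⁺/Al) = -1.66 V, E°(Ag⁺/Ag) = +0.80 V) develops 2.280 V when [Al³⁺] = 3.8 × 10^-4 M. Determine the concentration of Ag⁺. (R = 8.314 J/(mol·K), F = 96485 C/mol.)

1.1 × 10^-4 M

From the Nernst equation, ln Q = nF(E° − E)/RT = 3×96485×(2.46 − 2.280)/(8.314×320) = 19.584, so Q = 3.2 × 10^8.
With Q = [Al³⁺]/[Ag⁺]^3 and the known concentrations, [Ag⁺]^3 in the denominator gives [Ag⁺] = 1.1 × 10^-4 M.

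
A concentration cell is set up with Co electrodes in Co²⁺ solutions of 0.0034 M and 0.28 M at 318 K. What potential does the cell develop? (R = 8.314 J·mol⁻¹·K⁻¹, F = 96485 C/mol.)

0.060 V

Both half-cells are Co²⁺/Co, so E°_cell = 0. The concentrated side is the cathode; the cell reaction moves Co²⁺ from high to low concentration with n = 2.
Q = [Co²⁺]_dilute/[Co²⁺]_conc = 0.0034/0.28 = 0.0121.
E = 0 − (RT/nF) ln Q = −((8.314×318)/(2×96485))(-4.411) = 0.0604 V.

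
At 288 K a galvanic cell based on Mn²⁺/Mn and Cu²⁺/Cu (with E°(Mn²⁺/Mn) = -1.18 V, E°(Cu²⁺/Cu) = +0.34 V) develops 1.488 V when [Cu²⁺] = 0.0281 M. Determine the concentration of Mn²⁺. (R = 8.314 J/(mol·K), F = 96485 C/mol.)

0.37 M

From the Nernst equation, ln Q = nF(E° − E)/RT = 2×96485×(1.52 − 1.488)/(8.314×288) = 2.579, so Q = 13.2.
With Q = [Mn²⁺]/[Cu²⁺] and the known concentrations, [Mn²⁺] in the numerator gives [Mn²⁺] = 0.37 M.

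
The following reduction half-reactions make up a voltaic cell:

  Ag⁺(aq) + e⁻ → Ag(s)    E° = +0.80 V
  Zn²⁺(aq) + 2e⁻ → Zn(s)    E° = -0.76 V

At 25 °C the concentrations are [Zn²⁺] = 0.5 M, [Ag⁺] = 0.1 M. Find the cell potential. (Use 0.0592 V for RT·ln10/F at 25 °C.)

1.51 V

The Ag⁺/Ag couple has the higher reduction potential and acts as the cathode, so E°_cell = +0.80 − (-0.76) = 1.56 V.
Balancing electrons gives n = 2; the reaction quotient is Q = [Zn²⁺]/[Ag⁺]^2 = 50.0.
At 25 °C, E = E° − (0.0592/n) log Q = 1.56 − (0.0592/2)(1.699) = 1.560 − 0.050 = 1.510 V.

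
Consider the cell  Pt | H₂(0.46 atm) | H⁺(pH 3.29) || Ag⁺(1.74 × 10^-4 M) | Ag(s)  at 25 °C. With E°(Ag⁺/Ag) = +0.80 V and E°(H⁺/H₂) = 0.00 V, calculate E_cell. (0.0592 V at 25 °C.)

0.76 V

The Ag⁺/Ag couple is the cathode, so E°_cell = 0.80 V; n = 2.
[H⁺] = 10^(−3.29) = 5.1 × 10^-4 M, and Q = [H⁺]^2 / ([Ag⁺]^2·P(H₂)) = 18.9.
E = E° − (0.0592/2) log Q = 0.80 − (0.0592/2)(1.276) = 0.762 V.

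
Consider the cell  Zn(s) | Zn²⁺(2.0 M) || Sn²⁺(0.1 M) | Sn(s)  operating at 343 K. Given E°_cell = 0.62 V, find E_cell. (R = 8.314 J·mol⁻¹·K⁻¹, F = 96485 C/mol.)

0.576 V

Balancing electrons gives n = 2; the reaction quotient is Q = [Zn²⁺]/[Sn²⁺] = 20.0.
E = E° − (RT/nF) ln Q = 0.62 − (8.314×343)/(2×96485) × (2.996) = 0.620 − 0.044 = 0.576 V.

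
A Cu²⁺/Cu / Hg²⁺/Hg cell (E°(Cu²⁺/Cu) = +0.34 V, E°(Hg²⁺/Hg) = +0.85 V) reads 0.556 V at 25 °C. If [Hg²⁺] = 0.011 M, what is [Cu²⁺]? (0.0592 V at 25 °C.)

3.1 × 10^-4 M

From the Nernst equation, log Q = n(E° − E)/0.0592 = 2(0.51 − 0.556)/0.0592 = -1.554, so Q = 0.0279.
With Q = [Cu²⁺]/[Hg²⁺] and the known concentrations, [Cu²⁺] in the numerator gives [Cu²⁺] = 3.1 × 10^-4 M.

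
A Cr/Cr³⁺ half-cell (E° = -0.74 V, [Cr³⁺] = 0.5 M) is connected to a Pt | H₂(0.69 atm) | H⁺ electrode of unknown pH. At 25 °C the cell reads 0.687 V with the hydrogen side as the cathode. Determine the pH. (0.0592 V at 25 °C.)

E°_cell = 0.74 V and n = 6.
log Q = n(E° − E)/0.0592 = 6×(0.74 − 0.687)/0.0592 = 5.372.
With Q = [Cr³⁺]^2·P(H₂)^3 / [H⁺]^6, solving for [H⁺] gives log[H⁺] = -1.076, so pH = 1.08.

pH = 1.08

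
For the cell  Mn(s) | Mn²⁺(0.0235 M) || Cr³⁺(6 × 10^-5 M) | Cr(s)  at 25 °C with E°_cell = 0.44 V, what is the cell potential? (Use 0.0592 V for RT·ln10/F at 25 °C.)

Balancing electrons gives n = 6; the reaction quotient is Q = [Mn²⁺]^3/[Cr³⁺]^2 = 3600.
At 25 °C, E = E° − (0.0592/n) log Q = 0.44 − (0.0592/6)(3.557) = 0.440 − 0.035 = 0.405 V.

0.405 V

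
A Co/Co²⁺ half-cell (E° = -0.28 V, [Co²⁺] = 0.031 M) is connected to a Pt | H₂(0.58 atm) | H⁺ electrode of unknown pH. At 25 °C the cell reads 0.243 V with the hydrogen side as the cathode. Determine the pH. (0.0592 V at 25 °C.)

pH = 1.50

E°_cell = 0.28 V and n = 2.
log Q = n(E° − E)/0.0592 = 2×(0.28 − 0.243)/0.0592 = 1.250.
With Q = [Co²⁺]·P(H₂) / [H⁺]^2, solving for [H⁺] gives log[H⁺] = -1.498, so pH = 1.50.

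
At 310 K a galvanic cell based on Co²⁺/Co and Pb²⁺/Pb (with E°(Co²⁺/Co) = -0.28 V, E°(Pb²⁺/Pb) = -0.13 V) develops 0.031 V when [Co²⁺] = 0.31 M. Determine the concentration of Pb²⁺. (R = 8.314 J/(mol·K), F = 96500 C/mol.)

From the Nernst equation, ln Q = nF(E° − E)/RT = 2×96500×(0.15 − 0.031)/(8.314×310) = 8.911, so Q = 7410.
With Q = [Co²⁺]/[Pb²⁺] and the known concentrations, [Pb²⁺] in the denominator gives [Pb²⁺] = 4.2 × 10^-5 M.

4.2 × 10^-5 M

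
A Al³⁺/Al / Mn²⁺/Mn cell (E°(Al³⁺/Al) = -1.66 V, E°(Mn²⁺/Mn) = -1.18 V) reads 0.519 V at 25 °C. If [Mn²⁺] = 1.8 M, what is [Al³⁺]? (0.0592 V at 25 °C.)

From the Nernst equation, log Q = n(E° − E)/0.0592 = 6(0.48 − 0.519)/0.0592 = -3.953, so Q = 1.12 × 10^-4.
With Q = [Al³⁺]^2/[Mn²⁺]^3 and the known concentrations, [Al³⁺]^2 in the numerator gives [Al³⁺] = 0.026 M.

0.026 M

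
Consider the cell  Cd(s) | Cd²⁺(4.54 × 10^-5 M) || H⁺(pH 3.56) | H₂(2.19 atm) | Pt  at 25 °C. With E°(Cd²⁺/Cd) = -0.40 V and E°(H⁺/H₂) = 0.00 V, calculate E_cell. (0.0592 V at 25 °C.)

0.31 V

The hydrogen couple is the cathode, so E°_cell = 0.40 V; n = 2.
[H⁺] = 10^(−3.56) = 2.8 × 10^-4 M, and Q = [Cd²⁺]·P(H₂) / [H⁺]^2 = 1310.
E = E° − (0.0592/2) log Q = 0.40 − (0.0592/2)(3.117) = 0.308 V.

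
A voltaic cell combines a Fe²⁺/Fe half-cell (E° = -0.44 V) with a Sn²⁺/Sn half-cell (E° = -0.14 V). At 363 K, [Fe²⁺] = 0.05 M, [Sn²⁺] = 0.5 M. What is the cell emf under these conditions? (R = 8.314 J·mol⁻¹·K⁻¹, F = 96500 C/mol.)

The Sn²⁺/Sn couple has the higher reduction potential and acts as the cathode, so E°_cell = -0.14 − (-0.44) = 0.30 V.
Balancing electrons gives n = 2; the reaction quotient is Q = [Fe²⁺]/[Sn²⁺] = 0.100.
E = E° − (RT/nF) ln Q = 0.30 − (8.314×363)/(2×96500) × (-2.303) = 0.300 + 0.036 = 0.336 V.

0.336 V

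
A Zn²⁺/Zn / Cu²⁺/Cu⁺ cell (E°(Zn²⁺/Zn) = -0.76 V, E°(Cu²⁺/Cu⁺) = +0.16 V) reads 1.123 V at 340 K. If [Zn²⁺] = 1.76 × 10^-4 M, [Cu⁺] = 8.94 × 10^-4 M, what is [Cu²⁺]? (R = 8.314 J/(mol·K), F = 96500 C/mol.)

From the Nernst equation, ln Q = nF(E° − E)/RT = 2×96500×(0.92 − 1.123)/(8.314×340) = -13.860, so Q = 9.56 × 10^-7.
With Q = [Zn²⁺]·[Cu⁺]^2/[Cu²⁺]^2 and the known concentrations, [Cu²⁺]^2 in the denominator gives [Cu²⁺] = 0.012 M.

0.012 M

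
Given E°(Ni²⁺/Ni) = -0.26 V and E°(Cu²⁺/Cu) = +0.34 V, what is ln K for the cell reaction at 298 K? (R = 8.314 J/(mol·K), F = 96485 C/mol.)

E°_cell = +0.34 − (-0.26) = 0.60 V, with n = 2 electrons transferred.
At equilibrium E = 0, so the Nernst equation gives ln K = nFE°/RT = (2)(96485)(0.60)/((8.314)(298)) = 46.73.

ln K = 46.7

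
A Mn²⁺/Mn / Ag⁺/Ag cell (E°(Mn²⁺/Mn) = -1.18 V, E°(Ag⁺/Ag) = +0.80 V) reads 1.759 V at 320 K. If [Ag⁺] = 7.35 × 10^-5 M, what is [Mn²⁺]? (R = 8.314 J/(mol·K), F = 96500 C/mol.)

From the Nernst equation, ln Q = nF(E° − E)/RT = 2×96500×(1.98 − 1.759)/(8.314×320) = 16.032, so Q = 9.18 × 10^6.
With Q = [Mn²⁺]/[Ag⁺]^2 and the known concentrations, [Mn²⁺] in the numerator gives [Mn²⁺] = 0.05 M.

0.05 M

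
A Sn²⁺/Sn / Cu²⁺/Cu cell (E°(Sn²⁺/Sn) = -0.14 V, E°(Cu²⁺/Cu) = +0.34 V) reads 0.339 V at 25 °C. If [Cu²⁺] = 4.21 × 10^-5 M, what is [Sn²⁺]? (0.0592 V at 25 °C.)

From the Nernst equation, log Q = n(E° − E)/0.0592 = 2(0.48 − 0.339)/0.0592 = 4.764, so Q = 5.8 × 10^4.
With Q = [Sn²⁺]/[Cu²⁺] and the known concentrations, [Sn²⁺] in the numerator gives [Sn²⁺] = 2.4 M.

2.4 M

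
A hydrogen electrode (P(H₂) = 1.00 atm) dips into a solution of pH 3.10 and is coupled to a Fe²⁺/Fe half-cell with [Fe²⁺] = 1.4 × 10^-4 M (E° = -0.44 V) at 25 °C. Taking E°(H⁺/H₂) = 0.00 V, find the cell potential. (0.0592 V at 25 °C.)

0.37 V

The hydrogen couple is the cathode, so E°_cell = 0.44 V; n = 2.
[H⁺] = 10^(−3.10) = 7.9 × 10^-4 M, and Q = [Fe²⁺]·P(H₂) / [H⁺]^2 = 222.
E = E° − (0.0592/2) log Q = 0.44 − (0.0592/2)(2.346) = 0.371 V.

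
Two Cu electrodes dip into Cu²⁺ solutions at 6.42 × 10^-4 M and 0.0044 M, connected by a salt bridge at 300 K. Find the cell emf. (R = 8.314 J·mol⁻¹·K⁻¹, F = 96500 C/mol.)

Both half-cells are Cu²⁺/Cu, so E°_cell = 0. The concentrated side is the cathode; the cell reaction moves Cu²⁺ from high to low concentration with n = 2.
Q = [Cu²⁺]_dilute/[Cu²⁺]_conc = 6.42 × 10^-4/0.0044 = 0.146.
E = 0 − (RT/nF) ln Q = −((8.314×300)/(2×96500))(-1.925) = 0.0249 V.

0.025 V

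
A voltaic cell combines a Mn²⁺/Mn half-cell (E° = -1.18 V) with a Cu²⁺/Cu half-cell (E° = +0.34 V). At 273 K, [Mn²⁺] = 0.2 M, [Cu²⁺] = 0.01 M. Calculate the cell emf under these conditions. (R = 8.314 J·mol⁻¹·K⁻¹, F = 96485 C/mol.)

The Cu²⁺/Cu couple has the higher reduction potential and acts as the cathode, so E°_cell = +0.34 − (-1.18) = 1.52 V.
Balancing electrons gives n = 2; the reaction quotient is Q = [Mn²⁺]/[Cu²⁺] = 20.0.
E = E° − (RT/nF) ln Q = 1.52 − (8.314×273)/(2×96485) × (2.996) = 1.520 − 0.035 = 1.485 V.

1.48 V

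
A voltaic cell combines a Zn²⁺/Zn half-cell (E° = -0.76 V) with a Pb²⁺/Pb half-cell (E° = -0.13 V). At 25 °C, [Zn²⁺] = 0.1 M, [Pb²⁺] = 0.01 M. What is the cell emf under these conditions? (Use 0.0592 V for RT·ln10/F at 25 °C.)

The Pb²⁺/Pb couple has the higher reduction potential and acts as the cathode, so E°_cell = -0.13 − (-0.76) = 0.63 V.
Balancing electrons gives n = 2; the reaction quotient is Q = [Zn²⁺]/[Pb²⁺] = 10.0.
At 25 °C, E = E° − (0.0592/n) log Q = 0.63 − (0.0592/2)(1.000) = 0.630 − 0.030 = 0.600 V.

0.600 V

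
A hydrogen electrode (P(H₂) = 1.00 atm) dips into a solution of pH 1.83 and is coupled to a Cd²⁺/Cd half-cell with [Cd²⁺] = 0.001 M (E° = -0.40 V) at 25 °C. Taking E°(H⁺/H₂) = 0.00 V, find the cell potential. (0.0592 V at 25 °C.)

The hydrogen couple is the cathode, so E°_cell = 0.40 V; n = 2.
[H⁺] = 10^(−1.83) = 0.015 M, and Q = [Cd²⁺]·P(H₂) / [H⁺]^2 = 4.57.
E = E° − (0.0592/2) log Q = 0.40 − (0.0592/2)(0.660) = 0.380 V.

0.38 V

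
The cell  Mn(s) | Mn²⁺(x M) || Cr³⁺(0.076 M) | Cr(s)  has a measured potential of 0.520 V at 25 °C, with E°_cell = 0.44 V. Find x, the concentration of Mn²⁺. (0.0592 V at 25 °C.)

From the Nernst equation, log Q = n(E° − E)/0.0592 = 6(0.44 − 0.520)/0.0592 = -8.108, so Q = 7.8 × 10^-9.
With Q = [Mn²⁺]^3/[Cr³⁺]^2 and the known concentrations, [Mn²⁺]^3 in the numerator gives [Mn²⁺] = 3.6 × 10^-4 M.

3.6 × 10^-4 M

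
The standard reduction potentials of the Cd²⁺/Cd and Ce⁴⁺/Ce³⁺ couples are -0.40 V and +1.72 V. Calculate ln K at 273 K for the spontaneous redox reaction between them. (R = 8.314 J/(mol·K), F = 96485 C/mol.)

ln K = 180.2

E°_cell = +1.72 − (-0.40) = 2.12 V, with n = 2 electrons transferred.
At equilibrium E = 0, so the Nernst equation gives ln K = nFE°/RT = (2)(96485)(2.12)/((8.314)(273)) = 180.24.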